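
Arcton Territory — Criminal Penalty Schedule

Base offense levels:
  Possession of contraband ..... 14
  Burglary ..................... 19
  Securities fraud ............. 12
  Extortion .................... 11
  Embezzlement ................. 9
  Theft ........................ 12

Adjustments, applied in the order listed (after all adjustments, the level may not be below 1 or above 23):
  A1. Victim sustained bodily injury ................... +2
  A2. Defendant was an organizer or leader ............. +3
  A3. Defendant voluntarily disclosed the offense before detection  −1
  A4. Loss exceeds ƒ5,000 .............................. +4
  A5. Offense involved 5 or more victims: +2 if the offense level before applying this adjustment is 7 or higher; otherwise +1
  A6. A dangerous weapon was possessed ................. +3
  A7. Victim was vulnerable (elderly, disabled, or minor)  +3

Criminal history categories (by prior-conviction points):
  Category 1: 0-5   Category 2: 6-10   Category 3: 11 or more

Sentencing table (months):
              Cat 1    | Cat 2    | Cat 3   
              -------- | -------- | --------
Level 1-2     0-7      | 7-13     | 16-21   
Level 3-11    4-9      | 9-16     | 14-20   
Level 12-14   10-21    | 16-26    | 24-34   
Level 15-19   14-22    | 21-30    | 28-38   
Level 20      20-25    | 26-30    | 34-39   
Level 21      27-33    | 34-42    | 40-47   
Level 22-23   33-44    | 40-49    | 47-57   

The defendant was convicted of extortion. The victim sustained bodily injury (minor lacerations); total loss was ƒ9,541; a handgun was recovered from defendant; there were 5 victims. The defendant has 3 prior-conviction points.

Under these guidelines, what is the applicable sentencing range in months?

Base offense level for extortion: 11.
A1 applies: 11 + 2 = 13.
A2 does not apply.
A3 does not apply.
A4 applies: 13 + 4 = 17.
A5 applies (level before this adjustment is 17 ≥ 7, so +2): 17 + 2 = 19.
A6 applies: 19 + 3 = 22.
Final offense level: 22.
Criminal history: 3 prior points → Category 1 (0-5).
Level 22 falls in the 22-23 band.
Grid: Level 22-23 × Category 1 = 33-44 months.

33-44 months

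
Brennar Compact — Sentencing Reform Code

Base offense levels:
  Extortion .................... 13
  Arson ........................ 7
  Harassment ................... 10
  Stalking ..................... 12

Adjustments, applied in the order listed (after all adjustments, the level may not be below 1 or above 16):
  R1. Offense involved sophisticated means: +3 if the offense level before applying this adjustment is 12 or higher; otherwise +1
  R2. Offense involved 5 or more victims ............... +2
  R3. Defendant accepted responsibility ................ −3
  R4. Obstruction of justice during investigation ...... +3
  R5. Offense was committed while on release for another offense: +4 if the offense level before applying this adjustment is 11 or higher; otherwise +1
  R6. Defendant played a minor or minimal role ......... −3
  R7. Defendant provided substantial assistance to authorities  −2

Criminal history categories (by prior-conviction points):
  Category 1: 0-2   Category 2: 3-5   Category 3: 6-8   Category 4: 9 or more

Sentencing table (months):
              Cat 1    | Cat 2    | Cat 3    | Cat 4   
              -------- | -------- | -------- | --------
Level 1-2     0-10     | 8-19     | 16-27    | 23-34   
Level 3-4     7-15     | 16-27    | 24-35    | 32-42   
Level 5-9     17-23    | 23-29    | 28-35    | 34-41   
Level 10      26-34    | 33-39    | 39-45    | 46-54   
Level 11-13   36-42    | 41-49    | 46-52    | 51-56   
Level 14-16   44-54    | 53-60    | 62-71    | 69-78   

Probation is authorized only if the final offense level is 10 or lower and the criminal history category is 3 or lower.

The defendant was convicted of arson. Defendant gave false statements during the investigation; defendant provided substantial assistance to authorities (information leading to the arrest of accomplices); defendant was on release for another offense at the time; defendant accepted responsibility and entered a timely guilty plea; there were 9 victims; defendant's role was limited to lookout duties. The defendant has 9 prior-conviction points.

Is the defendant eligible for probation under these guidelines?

No

Base offense level for arson: 7.
R1 does not apply.
R2 applies: 7 + 2 = 9.
R3 applies: 9 − 3 = 6.
R4 applies: 6 + 3 = 9.
R5 applies (level before this adjustment is 9 < 11, so +1): 9 + 1 = 10.
R6 applies: 10 − 3 = 7.
R7 applies: 7 − 2 = 5.
Final offense level: 5.
Criminal history: 9 prior points → Category 4 (9+).
Level 5 falls in the 5-9 band.
Grid: Level 5-9 × Category 4 = 34-41 months.
Probation check: level 5 ≤ 10 and category 4 > 3 → not eligible.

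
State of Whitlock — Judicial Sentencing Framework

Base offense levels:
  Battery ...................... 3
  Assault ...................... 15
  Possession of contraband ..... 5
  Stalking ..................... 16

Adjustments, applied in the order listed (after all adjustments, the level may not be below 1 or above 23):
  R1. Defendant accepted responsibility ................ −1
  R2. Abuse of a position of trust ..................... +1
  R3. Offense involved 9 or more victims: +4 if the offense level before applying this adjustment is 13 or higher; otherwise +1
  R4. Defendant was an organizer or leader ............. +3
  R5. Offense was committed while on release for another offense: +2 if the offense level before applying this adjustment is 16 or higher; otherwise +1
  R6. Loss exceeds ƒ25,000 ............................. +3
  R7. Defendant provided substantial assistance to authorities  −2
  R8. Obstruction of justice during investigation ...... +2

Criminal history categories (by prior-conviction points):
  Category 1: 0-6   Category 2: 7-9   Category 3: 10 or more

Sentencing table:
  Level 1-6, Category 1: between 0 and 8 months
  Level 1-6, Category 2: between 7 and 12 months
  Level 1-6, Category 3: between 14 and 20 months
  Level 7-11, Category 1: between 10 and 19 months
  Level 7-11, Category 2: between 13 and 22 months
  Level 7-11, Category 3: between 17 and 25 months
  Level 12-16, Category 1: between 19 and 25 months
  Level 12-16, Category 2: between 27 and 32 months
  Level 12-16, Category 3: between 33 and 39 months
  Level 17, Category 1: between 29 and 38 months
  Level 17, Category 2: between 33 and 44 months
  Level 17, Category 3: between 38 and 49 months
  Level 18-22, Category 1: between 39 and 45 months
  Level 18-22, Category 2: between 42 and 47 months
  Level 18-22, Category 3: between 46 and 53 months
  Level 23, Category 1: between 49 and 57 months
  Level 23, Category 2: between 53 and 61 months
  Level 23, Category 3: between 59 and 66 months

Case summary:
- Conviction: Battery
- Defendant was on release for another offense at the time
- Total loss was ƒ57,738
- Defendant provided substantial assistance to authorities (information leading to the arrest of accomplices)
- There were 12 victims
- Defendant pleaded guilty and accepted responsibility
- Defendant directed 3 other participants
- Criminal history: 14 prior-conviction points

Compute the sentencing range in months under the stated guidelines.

17-25 months

Base offense level for battery: 3.
R1 applies: 3 − 1 = 2.
R3 applies (level before this adjustment is 2 < 13, so +1): 2 + 1 = 3.
R4 applies: 3 + 3 = 6.
R5 applies (level before this adjustment is 6 < 16, so +1): 6 + 1 = 7.
R6 applies: 7 + 3 = 10.
R7 applies: 10 − 2 = 8.
Final offense level: 8.
Criminal history: 14 prior points → Category 3 (10+).
Level 8 falls in the 7-11 band.
Grid: Level 7-11 × Category 3 = 17-25 months.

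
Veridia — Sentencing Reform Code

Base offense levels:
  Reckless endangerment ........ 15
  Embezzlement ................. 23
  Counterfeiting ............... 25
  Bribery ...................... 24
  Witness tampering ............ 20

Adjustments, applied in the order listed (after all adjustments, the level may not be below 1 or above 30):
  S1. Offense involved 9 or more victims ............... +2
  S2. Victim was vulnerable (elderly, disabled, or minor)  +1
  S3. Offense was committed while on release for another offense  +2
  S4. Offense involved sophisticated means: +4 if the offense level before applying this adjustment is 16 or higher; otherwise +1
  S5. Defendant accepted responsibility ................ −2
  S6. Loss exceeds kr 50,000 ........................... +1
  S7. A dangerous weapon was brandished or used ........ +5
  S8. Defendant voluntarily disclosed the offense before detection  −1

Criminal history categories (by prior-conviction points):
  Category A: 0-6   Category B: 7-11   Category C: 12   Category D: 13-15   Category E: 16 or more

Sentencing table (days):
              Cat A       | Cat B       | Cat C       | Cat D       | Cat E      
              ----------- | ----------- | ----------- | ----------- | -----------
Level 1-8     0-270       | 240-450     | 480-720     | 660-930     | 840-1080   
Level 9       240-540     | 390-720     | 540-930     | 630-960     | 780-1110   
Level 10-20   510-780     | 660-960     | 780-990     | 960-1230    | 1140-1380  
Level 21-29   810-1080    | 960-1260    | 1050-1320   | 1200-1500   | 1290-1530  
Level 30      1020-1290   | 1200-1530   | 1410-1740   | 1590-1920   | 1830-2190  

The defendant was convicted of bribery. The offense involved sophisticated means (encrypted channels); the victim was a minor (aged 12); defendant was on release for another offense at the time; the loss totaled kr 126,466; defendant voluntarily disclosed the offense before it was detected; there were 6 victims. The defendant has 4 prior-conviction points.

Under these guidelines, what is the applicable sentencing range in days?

1020-1290 days

Base offense level for bribery: 24.
S2 applies: 24 + 1 = 25.
S3 applies: 25 + 2 = 27.
S4 applies (level before this adjustment is 27 ≥ 16, so +4): 27 + 4 = 31.
S6 applies: 31 + 1 = 32.
S7 does not apply.
S8 applies: 32 − 1 = 31.
Level 31 exceeds the maximum of 30; capped at 30.
Final offense level: 30.
Criminal history: 4 prior points → Category A (0-6).
Level 30 falls in the 30 band.
Grid: Level 30 × Category A = 1020-1290 days.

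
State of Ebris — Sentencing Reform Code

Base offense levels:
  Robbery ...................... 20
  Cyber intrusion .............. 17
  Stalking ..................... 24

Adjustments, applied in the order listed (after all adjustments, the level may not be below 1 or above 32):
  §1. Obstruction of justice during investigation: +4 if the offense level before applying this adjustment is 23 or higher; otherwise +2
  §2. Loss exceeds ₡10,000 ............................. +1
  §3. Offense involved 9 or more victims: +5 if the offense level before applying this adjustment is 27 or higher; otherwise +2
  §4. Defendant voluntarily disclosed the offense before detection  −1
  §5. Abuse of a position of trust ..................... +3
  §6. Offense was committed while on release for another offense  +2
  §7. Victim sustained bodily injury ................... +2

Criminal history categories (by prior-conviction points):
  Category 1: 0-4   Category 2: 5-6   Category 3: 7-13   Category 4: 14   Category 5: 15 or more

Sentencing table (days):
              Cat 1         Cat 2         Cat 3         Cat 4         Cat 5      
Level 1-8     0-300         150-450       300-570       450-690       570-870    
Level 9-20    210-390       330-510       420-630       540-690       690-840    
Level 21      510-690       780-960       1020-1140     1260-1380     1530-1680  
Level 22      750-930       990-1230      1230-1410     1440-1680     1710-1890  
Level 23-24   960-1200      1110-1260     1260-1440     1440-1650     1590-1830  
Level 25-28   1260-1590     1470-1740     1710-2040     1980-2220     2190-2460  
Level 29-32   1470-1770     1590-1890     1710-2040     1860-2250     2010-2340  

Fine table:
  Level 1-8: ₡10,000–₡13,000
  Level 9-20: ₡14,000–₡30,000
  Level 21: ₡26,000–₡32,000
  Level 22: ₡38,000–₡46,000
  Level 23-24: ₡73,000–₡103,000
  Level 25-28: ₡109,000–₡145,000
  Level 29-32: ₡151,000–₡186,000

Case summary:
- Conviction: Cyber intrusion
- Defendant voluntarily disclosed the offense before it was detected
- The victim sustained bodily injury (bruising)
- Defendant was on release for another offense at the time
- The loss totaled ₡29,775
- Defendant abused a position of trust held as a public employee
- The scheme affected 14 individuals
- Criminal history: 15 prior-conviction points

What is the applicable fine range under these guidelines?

₡109,000–₡145,000

Base offense level for cyber intrusion: 17.
§1 does not apply.
§2 applies: 17 + 1 = 18.
§3 applies (level before this adjustment is 18 < 27, so +2): 18 + 2 = 20.
§4 applies: 20 − 1 = 19.
§5 applies: 19 + 3 = 22.
§6 applies: 22 + 2 = 24.
§7 applies: 24 + 2 = 26.
Final offense level: 26.
Level 26 falls in the 25-28 band.
Fine table: Level 25-28 → ₡109,000–₡145,000.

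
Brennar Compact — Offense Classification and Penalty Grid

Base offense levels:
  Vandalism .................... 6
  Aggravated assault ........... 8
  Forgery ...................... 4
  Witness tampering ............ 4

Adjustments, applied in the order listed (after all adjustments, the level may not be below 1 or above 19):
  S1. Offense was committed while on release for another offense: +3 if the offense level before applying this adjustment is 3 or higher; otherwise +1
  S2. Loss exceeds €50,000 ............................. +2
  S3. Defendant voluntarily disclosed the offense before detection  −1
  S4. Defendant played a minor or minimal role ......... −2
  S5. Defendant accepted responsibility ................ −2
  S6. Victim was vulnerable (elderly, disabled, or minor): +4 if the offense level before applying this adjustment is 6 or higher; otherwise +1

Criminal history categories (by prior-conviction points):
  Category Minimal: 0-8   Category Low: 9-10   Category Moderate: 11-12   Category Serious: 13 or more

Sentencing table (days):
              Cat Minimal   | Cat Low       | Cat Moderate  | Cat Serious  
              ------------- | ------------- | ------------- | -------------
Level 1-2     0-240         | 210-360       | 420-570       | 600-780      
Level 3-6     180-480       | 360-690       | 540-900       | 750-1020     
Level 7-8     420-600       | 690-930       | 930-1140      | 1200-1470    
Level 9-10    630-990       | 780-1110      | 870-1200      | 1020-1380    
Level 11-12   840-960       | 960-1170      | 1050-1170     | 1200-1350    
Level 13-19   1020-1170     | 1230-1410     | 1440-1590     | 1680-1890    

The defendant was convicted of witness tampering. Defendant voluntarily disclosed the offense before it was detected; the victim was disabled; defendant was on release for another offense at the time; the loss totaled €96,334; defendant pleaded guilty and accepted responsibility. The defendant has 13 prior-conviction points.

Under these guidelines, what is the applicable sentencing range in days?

1020-1380 days

Base offense level for witness tampering: 4.
S1 applies (level before this adjustment is 4 ≥ 3, so +3): 4 + 3 = 7.
S2 applies: 7 + 2 = 9.
S3 applies: 9 − 1 = 8.
S4 does not apply.
S5 applies: 8 − 2 = 6.
S6 applies (level before this adjustment is 6 ≥ 6, so +4): 6 + 4 = 10.
Final offense level: 10.
Criminal history: 13 prior points → Category Serious (13+).
Level 10 falls in the 9-10 band.
Grid: Level 9-10 × Category Serious = 1020-1380 days.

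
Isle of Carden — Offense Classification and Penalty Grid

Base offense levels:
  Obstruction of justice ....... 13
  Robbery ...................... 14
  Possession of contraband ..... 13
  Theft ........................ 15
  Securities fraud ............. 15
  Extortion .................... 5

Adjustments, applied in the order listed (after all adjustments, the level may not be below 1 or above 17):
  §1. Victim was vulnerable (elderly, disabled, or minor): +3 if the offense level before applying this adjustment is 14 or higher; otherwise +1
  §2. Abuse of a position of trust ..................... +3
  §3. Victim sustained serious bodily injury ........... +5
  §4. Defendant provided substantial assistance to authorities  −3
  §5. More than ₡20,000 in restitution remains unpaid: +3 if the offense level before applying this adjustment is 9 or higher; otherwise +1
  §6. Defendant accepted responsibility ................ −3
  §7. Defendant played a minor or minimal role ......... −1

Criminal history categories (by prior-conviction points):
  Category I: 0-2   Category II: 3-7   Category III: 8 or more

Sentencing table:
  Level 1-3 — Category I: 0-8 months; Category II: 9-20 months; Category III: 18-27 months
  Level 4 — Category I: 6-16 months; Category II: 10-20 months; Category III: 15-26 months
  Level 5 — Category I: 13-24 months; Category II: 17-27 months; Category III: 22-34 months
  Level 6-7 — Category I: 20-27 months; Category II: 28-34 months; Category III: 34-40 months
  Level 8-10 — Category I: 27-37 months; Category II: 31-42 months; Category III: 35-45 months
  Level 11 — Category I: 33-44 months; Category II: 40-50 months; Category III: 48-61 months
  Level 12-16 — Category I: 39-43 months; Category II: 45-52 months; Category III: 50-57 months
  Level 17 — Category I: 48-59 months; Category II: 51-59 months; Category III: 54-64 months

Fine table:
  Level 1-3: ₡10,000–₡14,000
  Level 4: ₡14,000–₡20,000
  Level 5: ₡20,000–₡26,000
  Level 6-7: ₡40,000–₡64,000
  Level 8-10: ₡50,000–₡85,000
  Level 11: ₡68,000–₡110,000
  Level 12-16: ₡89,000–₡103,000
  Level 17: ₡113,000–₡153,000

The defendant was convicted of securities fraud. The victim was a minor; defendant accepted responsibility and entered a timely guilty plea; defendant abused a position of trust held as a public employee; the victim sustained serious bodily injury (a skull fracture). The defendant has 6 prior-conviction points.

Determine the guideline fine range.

Base offense level for securities fraud: 15.
§1 applies (level before this adjustment is 15 ≥ 14, so +3): 15 + 3 = 18.
§2 applies: 18 + 3 = 21.
§3 applies: 21 + 5 = 26.
§5 does not apply.
§6 applies: 26 − 3 = 23.
§7 does not apply.
Level 23 exceeds the maximum of 17; capped at 17.
Final offense level: 17.
Level 17 falls in the 17 band.
Fine table: Level 17 → ₡113,000–₡153,000.

₡113,000–₡153,000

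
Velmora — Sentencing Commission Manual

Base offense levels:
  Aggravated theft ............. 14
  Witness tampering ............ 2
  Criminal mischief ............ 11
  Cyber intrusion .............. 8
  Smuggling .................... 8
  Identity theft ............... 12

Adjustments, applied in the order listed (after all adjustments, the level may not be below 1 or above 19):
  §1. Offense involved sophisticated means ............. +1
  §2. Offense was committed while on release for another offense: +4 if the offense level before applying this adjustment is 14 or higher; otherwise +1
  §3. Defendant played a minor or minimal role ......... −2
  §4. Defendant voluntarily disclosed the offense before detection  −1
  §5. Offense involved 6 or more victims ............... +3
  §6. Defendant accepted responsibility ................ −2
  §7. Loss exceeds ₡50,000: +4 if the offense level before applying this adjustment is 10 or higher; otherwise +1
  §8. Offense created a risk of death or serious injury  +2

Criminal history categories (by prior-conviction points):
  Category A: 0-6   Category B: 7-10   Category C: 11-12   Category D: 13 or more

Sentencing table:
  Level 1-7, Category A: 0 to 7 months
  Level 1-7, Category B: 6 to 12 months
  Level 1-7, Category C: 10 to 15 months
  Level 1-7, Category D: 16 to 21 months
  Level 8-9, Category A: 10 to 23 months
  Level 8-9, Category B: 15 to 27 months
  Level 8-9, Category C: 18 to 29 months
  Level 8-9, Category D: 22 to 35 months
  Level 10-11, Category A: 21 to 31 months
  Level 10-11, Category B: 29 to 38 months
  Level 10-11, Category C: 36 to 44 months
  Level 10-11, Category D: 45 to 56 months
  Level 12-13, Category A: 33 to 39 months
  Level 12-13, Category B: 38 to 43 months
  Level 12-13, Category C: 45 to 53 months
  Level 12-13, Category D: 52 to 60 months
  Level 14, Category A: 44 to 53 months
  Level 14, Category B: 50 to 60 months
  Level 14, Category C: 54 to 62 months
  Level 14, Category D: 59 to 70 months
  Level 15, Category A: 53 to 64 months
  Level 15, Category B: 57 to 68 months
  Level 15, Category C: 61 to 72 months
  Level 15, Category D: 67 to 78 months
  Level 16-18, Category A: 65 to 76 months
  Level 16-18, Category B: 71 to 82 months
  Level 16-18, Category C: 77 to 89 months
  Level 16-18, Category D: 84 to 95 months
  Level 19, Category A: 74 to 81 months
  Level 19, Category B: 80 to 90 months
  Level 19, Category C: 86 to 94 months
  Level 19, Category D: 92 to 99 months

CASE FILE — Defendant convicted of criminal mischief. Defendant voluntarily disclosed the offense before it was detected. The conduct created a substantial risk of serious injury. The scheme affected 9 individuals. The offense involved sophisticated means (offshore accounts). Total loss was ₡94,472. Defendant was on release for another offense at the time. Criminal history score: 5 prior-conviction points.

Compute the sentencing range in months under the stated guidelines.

Base offense level for criminal mischief: 11.
§1 applies: 11 + 1 = 12.
§2 applies (level before this adjustment is 12 < 14, so +1): 12 + 1 = 13.
§3 does not apply.
§4 applies: 13 − 1 = 12.
§5 applies: 12 + 3 = 15.
§7 applies (level before this adjustment is 15 ≥ 10, so +4): 15 + 4 = 19.
§8 applies: 19 + 2 = 21.
Level 21 exceeds the maximum of 19; capped at 19.
Final offense level: 19.
Criminal history: 5 prior points → Category A (0-6).
Level 19 falls in the 19 band.
Grid: Level 19 × Category A = 74-81 months.

74-81 months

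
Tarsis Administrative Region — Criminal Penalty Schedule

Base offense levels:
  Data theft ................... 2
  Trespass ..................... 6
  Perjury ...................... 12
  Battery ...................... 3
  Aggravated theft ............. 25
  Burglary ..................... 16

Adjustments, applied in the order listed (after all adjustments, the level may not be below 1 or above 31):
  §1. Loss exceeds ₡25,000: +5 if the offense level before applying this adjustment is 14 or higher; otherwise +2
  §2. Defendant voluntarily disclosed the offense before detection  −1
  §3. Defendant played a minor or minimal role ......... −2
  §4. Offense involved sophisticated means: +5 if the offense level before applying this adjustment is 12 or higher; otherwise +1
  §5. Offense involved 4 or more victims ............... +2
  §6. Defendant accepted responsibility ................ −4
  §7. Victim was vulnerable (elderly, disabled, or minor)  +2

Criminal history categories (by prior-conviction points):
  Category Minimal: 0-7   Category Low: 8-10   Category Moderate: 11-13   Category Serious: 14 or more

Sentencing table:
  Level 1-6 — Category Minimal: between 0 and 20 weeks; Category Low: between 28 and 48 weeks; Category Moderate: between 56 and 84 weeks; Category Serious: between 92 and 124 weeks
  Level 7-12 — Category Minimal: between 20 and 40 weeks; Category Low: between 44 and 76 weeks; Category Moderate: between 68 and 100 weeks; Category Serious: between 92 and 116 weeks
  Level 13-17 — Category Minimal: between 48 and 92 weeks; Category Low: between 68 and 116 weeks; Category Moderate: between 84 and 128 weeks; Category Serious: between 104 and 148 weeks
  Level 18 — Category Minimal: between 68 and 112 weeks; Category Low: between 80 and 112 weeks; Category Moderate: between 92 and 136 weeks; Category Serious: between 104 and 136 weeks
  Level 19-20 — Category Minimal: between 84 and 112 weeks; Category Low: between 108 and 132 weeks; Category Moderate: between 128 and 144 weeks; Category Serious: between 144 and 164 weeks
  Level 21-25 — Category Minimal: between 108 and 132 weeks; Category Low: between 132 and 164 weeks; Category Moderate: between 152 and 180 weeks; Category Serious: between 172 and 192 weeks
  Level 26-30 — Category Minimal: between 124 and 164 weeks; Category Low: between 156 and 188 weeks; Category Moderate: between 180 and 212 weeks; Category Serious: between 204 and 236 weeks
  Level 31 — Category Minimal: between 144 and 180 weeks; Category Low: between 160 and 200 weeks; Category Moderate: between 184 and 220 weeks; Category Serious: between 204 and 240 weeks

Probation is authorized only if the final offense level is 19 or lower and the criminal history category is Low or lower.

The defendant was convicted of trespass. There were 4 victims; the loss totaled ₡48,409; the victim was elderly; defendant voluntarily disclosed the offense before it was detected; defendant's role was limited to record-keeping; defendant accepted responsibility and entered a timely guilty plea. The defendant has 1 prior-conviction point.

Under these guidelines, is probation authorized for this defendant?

Base offense level for trespass: 6.
§1 applies (level before this adjustment is 6 < 14, so +2): 6 + 2 = 8.
§2 applies: 8 − 1 = 7.
§3 applies: 7 − 2 = 5.
§5 applies: 5 + 2 = 7.
§6 applies: 7 − 4 = 3.
§7 applies: 3 + 2 = 5.
Final offense level: 5.
Criminal history: 1 prior point → Category Minimal (0-7).
Level 5 falls in the 1-6 band.
Grid: Level 1-6 × Category Minimal = 0-20 weeks.
Probation check: level 5 ≤ 19 and category Minimal ≤ Low → eligible.

Yes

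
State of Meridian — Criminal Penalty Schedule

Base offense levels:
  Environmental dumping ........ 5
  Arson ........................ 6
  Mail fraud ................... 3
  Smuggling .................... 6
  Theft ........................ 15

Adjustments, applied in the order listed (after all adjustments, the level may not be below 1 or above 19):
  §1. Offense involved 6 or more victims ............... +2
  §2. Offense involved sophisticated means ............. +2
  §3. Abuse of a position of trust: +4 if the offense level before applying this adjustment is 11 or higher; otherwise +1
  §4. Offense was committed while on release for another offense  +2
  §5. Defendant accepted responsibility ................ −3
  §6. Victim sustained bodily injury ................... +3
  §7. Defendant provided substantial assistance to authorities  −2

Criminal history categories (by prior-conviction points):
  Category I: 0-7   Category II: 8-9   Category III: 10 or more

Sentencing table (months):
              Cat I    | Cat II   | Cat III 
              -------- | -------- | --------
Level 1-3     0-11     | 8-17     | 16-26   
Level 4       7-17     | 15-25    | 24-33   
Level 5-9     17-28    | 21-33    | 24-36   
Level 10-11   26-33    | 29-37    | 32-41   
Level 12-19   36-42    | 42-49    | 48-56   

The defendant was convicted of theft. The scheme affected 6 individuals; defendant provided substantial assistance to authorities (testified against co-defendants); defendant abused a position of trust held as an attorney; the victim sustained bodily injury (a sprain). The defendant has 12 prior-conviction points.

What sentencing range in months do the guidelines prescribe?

48-56 months

Base offense level for theft: 15.
§1 applies: 15 + 2 = 17.
§2 does not apply.
§3 applies (level before this adjustment is 17 ≥ 11, so +4): 17 + 4 = 21.
§4 does not apply.
§6 applies: 21 + 3 = 24.
§7 applies: 24 − 2 = 22.
Level 22 exceeds the maximum of 19; capped at 19.
Final offense level: 19.
Criminal history: 12 prior points → Category III (10+).
Level 19 falls in the 12-19 band.
Grid: Level 12-19 × Category III = 48-56 months.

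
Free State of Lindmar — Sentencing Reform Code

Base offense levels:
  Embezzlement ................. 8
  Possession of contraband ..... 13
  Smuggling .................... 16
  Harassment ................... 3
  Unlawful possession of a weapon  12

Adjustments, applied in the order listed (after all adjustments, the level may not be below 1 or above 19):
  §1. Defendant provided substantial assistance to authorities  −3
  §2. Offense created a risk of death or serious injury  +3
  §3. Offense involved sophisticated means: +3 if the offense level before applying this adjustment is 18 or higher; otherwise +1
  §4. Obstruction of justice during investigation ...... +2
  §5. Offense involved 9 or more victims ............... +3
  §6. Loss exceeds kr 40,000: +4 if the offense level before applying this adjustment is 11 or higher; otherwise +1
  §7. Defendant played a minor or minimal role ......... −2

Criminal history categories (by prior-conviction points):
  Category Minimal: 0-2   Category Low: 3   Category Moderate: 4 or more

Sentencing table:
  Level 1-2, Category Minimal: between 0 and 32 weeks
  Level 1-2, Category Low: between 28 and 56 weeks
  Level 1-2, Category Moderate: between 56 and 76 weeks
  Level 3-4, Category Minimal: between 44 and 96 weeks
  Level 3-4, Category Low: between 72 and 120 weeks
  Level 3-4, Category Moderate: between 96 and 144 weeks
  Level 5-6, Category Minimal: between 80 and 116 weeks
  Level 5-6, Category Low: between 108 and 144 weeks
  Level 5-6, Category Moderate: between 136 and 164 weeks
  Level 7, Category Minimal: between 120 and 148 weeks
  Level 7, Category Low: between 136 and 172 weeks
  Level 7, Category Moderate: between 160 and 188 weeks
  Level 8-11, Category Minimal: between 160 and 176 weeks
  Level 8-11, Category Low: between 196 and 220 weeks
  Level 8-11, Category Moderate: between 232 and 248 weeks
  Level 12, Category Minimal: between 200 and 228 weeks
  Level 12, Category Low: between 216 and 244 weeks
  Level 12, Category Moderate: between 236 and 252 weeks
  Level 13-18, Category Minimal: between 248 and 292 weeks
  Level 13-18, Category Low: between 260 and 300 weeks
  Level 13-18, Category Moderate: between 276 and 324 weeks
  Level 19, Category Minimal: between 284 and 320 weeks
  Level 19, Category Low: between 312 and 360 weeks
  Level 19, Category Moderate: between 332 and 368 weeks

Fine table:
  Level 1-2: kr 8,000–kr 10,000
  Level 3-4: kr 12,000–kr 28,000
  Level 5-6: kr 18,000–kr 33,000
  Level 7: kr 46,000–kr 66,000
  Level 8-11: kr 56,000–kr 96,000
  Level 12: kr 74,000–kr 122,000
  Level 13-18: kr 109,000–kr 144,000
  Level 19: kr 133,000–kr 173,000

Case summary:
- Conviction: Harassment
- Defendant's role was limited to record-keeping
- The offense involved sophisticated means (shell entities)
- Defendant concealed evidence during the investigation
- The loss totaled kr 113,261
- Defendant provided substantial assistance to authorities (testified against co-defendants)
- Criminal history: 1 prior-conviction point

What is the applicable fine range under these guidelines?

kr 8,000–kr 10,000

Base offense level for harassment: 3.
§1 applies: 3 − 3 = 0.
§2 does not apply.
§3 applies (level before this adjustment is 0 < 18, so +1): 0 + 1 = 1.
§4 applies: 1 + 2 = 3.
§5 does not apply.
§6 applies (level before this adjustment is 3 < 11, so +1): 3 + 1 = 4.
§7 applies: 4 − 2 = 2.
Final offense level: 2.
Level 2 falls in the 1-2 band.
Fine table: Level 1-2 → kr 8,000–kr 10,000.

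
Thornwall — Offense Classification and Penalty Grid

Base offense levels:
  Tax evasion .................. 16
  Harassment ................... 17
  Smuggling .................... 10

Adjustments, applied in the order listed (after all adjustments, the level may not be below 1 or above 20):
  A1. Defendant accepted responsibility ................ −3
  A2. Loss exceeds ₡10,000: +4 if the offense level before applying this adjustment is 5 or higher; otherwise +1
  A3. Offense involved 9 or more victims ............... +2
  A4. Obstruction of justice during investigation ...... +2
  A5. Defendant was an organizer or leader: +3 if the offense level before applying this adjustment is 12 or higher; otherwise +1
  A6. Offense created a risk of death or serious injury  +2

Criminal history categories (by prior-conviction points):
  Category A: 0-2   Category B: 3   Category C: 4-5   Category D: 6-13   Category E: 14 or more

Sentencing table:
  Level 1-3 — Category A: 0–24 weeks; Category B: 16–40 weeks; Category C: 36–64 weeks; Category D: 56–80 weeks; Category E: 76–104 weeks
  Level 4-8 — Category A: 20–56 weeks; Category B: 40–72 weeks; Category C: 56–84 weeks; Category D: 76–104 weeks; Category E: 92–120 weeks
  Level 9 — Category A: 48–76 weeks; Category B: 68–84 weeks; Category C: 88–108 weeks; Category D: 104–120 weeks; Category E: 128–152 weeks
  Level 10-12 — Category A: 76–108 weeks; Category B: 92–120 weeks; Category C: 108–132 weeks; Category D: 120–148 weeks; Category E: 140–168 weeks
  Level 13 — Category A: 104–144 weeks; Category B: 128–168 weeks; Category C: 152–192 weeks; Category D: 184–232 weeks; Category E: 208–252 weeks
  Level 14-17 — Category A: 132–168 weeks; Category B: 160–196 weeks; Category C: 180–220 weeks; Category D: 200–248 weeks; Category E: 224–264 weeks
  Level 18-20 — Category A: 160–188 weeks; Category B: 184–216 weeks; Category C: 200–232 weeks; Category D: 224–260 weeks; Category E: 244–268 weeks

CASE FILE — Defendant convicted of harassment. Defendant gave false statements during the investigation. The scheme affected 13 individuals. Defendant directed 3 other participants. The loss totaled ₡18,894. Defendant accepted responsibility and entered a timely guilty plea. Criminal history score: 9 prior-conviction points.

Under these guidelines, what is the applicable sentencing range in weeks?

Base offense level for harassment: 17.
A1 applies: 17 − 3 = 14.
A2 applies (level before this adjustment is 14 ≥ 5, so +4): 14 + 4 = 18.
A3 applies: 18 + 2 = 20.
A4 applies: 20 + 2 = 22.
A5 applies (level before this adjustment is 22 ≥ 12, so +3): 22 + 3 = 25.
Level 25 exceeds the maximum of 20; capped at 20.
Final offense level: 20.
Criminal history: 9 prior points → Category D (6-13).
Level 20 falls in the 18-20 band.
Grid: Level 18-20 × Category D = 224-260 weeks.

224-260 weeks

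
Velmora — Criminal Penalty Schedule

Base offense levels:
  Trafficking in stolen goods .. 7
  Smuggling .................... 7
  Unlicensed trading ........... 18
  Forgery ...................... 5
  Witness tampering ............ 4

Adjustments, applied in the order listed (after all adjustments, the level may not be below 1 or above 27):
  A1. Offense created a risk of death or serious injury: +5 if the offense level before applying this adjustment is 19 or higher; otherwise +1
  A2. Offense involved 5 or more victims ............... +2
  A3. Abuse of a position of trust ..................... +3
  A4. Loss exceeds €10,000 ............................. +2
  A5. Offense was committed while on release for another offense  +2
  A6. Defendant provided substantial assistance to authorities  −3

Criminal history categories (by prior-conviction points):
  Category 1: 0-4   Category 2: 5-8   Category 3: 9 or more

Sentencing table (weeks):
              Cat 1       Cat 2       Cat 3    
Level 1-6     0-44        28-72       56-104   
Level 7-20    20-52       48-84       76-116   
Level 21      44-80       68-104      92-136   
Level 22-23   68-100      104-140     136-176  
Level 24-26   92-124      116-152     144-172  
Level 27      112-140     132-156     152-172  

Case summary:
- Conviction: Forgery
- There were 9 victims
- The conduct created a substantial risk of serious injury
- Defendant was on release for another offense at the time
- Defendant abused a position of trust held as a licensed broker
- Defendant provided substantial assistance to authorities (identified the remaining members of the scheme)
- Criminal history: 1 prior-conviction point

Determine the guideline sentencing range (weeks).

20-52 weeks

Base offense level for forgery: 5.
A1 applies (level before this adjustment is 5 < 19, so +1): 5 + 1 = 6.
A2 applies: 6 + 2 = 8.
A3 applies: 8 + 3 = 11.
A5 applies: 11 + 2 = 13.
A6 applies: 13 − 3 = 10.
Final offense level: 10.
Criminal history: 1 prior point → Category 1 (0-4).
Level 10 falls in the 7-20 band.
Grid: Level 7-20 × Category 1 = 20-52 weeks.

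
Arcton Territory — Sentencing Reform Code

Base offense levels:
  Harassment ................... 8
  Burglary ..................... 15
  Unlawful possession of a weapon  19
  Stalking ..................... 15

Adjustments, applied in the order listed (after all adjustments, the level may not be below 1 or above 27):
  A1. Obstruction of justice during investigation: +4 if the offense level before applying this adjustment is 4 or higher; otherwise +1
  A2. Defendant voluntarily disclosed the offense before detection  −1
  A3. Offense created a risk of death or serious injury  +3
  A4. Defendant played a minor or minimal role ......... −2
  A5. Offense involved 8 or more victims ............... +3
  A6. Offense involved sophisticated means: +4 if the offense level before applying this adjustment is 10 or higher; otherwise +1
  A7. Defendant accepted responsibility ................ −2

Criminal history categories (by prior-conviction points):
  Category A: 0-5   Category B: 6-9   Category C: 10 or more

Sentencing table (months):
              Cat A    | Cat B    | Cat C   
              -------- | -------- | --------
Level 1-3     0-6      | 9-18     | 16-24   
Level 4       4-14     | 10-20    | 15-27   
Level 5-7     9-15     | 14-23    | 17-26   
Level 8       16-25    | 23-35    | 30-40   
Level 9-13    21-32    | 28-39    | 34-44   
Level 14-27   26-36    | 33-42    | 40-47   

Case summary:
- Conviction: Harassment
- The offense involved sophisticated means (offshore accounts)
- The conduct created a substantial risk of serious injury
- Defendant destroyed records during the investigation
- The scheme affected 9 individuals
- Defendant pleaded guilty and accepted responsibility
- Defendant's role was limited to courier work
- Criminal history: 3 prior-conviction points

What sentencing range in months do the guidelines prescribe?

26-36 months

Base offense level for harassment: 8.
A1 applies (level before this adjustment is 8 ≥ 4, so +4): 8 + 4 = 12.
A2 does not apply.
A3 applies: 12 + 3 = 15.
A4 applies: 15 − 2 = 13.
A5 applies: 13 + 3 = 16.
A6 applies (level before this adjustment is 16 ≥ 10, so +4): 16 + 4 = 20.
A7 applies: 20 − 2 = 18.
Final offense level: 18.
Criminal history: 3 prior points → Category A (0-5).
Level 18 falls in the 14-27 band.
Grid: Level 14-27 × Category A = 26-36 months.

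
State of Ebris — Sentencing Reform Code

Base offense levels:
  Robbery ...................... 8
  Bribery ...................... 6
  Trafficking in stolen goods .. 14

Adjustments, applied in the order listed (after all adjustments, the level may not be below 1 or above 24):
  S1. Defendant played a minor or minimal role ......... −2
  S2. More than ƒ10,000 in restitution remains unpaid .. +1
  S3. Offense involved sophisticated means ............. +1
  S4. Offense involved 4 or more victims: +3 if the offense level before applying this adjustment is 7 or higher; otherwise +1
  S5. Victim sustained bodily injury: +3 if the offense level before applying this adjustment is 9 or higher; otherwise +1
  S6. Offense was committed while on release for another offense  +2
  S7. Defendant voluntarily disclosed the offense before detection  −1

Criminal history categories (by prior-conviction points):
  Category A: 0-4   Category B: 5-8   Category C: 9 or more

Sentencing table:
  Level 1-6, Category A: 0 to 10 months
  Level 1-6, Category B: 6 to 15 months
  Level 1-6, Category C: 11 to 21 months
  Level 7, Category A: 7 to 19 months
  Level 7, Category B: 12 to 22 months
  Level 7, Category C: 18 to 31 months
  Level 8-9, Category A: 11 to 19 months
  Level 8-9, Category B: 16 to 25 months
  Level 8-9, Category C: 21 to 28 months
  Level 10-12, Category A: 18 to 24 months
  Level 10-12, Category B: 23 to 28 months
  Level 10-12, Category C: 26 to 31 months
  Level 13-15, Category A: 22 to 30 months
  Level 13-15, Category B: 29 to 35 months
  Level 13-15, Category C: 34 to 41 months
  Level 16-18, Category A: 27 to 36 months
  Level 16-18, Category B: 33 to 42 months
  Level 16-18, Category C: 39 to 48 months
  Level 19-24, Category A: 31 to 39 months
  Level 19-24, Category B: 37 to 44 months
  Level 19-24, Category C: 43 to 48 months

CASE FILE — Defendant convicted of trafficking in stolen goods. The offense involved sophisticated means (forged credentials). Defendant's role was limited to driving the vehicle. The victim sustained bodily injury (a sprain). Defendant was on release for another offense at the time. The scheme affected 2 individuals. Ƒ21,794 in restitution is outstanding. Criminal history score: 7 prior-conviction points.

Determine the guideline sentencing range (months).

Base offense level for trafficking in stolen goods: 14.
S1 applies: 14 − 2 = 12.
S2 applies: 12 + 1 = 13.
S3 applies: 13 + 1 = 14.
S4 does not apply.
S5 applies (level before this adjustment is 14 ≥ 9, so +3): 14 + 3 = 17.
S6 applies: 17 + 2 = 19.
Final offense level: 19.
Criminal history: 7 prior points → Category B (5-8).
Level 19 falls in the 19-24 band.
Grid: Level 19-24 × Category B = 37-44 months.

37-44 months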